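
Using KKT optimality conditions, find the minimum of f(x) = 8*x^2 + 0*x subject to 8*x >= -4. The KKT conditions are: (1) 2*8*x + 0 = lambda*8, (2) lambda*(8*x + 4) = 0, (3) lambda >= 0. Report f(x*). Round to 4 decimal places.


Step 1: Try lambda = 0 (constraint inactive).
Stationarity: 2*8*x + 0 = 0
x* = 0/(2*8) = 0.0
Check constraint: 8*0.0 = 0.0 >= -4 -- satisfied.
Step 2: Compute optimal value.
f(x*) = 8*0.0^2 + 0*0.0 = 0.0


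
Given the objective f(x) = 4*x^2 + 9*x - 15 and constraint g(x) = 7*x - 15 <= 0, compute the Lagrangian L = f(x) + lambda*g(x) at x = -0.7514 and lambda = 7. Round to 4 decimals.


Step 1: Evaluate f(x).
f(-0.7514) = 4*(-0.7514)^2 + 9*(-0.7514) - 15 = -19.5042
Step 2: Evaluate g(x).
g(-0.7514) = 7*-0.7514 - 15 = -20.2598
Step 3: Compute Lagrangian.
L = -19.5042 + 7*-20.2598 = -161.3228


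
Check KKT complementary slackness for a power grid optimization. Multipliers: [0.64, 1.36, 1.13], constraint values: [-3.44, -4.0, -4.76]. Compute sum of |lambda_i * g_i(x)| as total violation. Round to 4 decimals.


KKT complementary slackness check:
lambda_1 * g_1 = 0.64 * -3.44 = -2.2016
lambda_2 * g_2 = 1.36 * -4.0 = -5.44
lambda_3 * g_3 = 1.13 * -4.76 = -5.3788
Total violation = 2.2016 + 5.44 + 5.3788 = 13.0204


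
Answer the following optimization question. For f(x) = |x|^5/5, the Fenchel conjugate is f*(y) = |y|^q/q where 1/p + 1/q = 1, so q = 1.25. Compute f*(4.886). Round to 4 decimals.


The conjugate exponent q satisfies 1/p + 1/q = 1.
p = 5, so q = 5/(5 - 1) = 1.25
|y|^q = 4.886^1.25 = 7.2643
f*(4.886) = 7.2643 / 1.25 = 5.8114


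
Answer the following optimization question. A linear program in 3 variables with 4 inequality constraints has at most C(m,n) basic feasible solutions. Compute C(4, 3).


Each vertex corresponds to some choice of n active constraints out of m, so the number of vertices is at most C(m, n) = m! / (n!(m-n)!).
m = 4, n = 3
Numerator: 4 * 3 * 2
Denominator: 3! = 6
C(4, 3) = 4


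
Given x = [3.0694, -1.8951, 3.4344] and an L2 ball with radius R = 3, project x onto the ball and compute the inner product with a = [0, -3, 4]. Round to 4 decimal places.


Step 1: Compute ||x|| (intermediates to 6 decimals).
||x|| = sqrt(3.0694^2 + (-1.8951)^2 + 3.4344^2) = 4.980735
Step 2: Project.
Since ||x|| > R, scale = R/||x|| = 3/4.980735 = 0.602321, proj(x) = scale * x
proj(x) = [1.848764, -1.141459, 2.068611]
Step 3: Dot product.
a^T * proj(x) = 0*1.848764 - 3*(-1.141459) + 4*2.068611 = 11.6988


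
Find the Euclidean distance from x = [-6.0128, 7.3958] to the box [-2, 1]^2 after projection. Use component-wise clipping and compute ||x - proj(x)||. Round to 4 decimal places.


Project each component onto [-2, 1].
clip(-6.0128) = -2.0, clip(7.3958) = 1.0
Projection = [-2.0, 1.0]
Squared diffs: [16.1026, 40.9063]
Distance = sqrt(57.0089) = 7.5504


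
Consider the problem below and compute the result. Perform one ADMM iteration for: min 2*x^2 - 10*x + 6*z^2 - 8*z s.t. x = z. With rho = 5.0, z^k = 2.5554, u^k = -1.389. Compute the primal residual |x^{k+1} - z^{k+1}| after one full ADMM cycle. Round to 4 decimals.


ADMM iteration with rho = 5.0, z^k = 2.5554, u^k = -1.389
Step 1: x-update.
Minimize 2*x^2 - 10*x + (5.0/2)*(x - 2.5554 - 1.389)^2
FOC: (2*2 + 5.0)*x = 10 + 5.0*(2.5554 + 1.389)
x^{k+1} = 3.3024
Step 2: z-update.
Minimize 6*z^2 - 8*z + (5.0/2)*(3.3024 - z - 1.389)^2
FOC: (2*6 + 5.0)*z = 8 + 5.0*(3.3024 - 1.389)
z^{k+1} = 1.0334
Step 3: u-update.
u^{k+1} = -1.389 + 3.3024 - 1.0334 = 0.8801
Step 4: Primal residual = |3.3024 - 1.0334| = 2.2691


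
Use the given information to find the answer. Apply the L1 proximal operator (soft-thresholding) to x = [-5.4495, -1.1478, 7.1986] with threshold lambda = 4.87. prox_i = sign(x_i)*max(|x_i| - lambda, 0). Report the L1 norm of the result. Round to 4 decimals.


Soft-thresholding with lambda = 4.87:
prox(-5.4495) = sign(-5.4495)*max(|-5.4495| - 4.87, 0) = -0.5795
prox(-1.1478) = sign(-1.1478)*max(|-1.1478| - 4.87, 0) = 0.0
prox(7.1986) = sign(7.1986)*max(|7.1986| - 4.87, 0) = 2.3286
prox(x) = [-0.5795, 0.0, 2.3286]
||prox(x)||_1 = 0.5795 + 0.0 + 2.3286 = 2.9081


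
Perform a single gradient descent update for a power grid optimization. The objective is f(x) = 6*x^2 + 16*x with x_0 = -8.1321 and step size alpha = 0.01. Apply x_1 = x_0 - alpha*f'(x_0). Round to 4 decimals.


We compute the gradient at x_0 and apply the update.
f'(x) = 12*x + 16
f'(-8.1321) = 12*-8.1321 + 16 = -81.5852
x_1 = -8.1321 - 0.01*-81.5852 = -7.3162


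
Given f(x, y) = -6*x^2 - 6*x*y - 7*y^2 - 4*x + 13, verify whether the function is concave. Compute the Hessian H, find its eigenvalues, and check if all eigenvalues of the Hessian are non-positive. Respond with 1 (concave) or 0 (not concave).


The Hessian of f(x,y) = -6*x^2 - 6*x*y - 7*y^2 - 4*x + 13 is:
H = [[-12, -6], [-6, -14]]
Trace = -12 - 14 = -26
Determinant = -12*-14 - (-6)^2 = 132
Discriminant = (-26)^2 - 4*132 = 148.0
Eigenvalues: lambda_1 = -19.0828, lambda_2 = -6.9172
The function is concave.

1


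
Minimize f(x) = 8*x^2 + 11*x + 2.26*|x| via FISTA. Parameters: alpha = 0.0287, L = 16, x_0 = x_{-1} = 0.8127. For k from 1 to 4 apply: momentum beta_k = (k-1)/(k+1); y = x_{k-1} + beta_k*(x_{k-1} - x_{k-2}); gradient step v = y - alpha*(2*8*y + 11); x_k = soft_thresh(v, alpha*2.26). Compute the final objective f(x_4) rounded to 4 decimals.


FISTA on f(x) = 8*x^2 + 11*x + 2.26*|x|
L = 16, alpha = 0.0287
Iteration 1: beta = 0.0, y = 0.8127 + 0.0*(0.8127 - 0.8127) = 0.8127
  grad(y) = 24.0032, v = y - alpha*grad = 0.1238
  prox(v) = soft_thresh(0.1238, 0.0649) = 0.0589
Iteration 2: beta = 0.3333, y = 0.0589 + 0.3333*(0.0589 - 0.8127) = -0.1923
  grad(y) = 7.9231, v = y - alpha*grad = -0.4197
  prox(v) = soft_thresh(-0.4197, 0.0649) = -0.3548
Iteration 3: beta = 0.5, y = -0.3548 + 0.5*(-0.3548 - 0.0589) = -0.5617
  grad(y) = 2.0124, v = y - alpha*grad = -0.6195
  prox(v) = soft_thresh(-0.6195, 0.0649) = -0.5546
Iteration 4: beta = 0.6, y = -0.5546 + 0.6*(-0.5546 + 0.3548) = -0.6745
  grad(y) = 0.2081, v = y - alpha*grad = -0.6805
  prox(v) = soft_thresh(-0.6805, 0.0649) = -0.6156
f(x_4) = 8*(-0.6156)^2 + 11*(-0.6156) + 2.26*|-0.6156| = -2.3486


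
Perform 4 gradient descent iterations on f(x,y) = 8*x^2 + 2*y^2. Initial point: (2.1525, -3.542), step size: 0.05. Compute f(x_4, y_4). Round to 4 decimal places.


Gradient descent on f(x,y) = 8*x^2 + 2*y^2.
Starting point: (2.1525, -3.542), alpha = 0.05
Step 1: grad_x = 2*8*2.1525 = 34.44, grad_y = 2*2*-3.542 = -14.168
  x_1 = 2.1525 - 0.05*34.44 = 0.4305
  y_1 = -3.542 - 0.05*-14.168 = -2.8336
Step 2: grad_x = 2*8*0.4305 = 6.888, grad_y = 2*2*-2.8336 = -11.3344
  x_2 = 0.4305 - 0.05*6.888 = 0.0861
  y_2 = -2.8336 - 0.05*-11.3344 = -2.2669
Step 3: grad_x = 2*8*0.0861 = 1.3776, grad_y = 2*2*-2.2669 = -9.0675
  x_3 = 0.0861 - 0.05*1.3776 = 0.0172
  y_3 = -2.2669 - 0.05*-9.0675 = -1.8135
Step 4: grad_x = 2*8*0.0172 = 0.2755, grad_y = 2*2*-1.8135 = -7.254
  x_4 = 0.0172 - 0.05*0.2755 = 0.0034
  y_4 = -1.8135 - 0.05*-7.254 = -1.4508
f(0.0034, -1.4508) = 8*0.0034^2 + 2*(-1.4508)^2 = 4.2098


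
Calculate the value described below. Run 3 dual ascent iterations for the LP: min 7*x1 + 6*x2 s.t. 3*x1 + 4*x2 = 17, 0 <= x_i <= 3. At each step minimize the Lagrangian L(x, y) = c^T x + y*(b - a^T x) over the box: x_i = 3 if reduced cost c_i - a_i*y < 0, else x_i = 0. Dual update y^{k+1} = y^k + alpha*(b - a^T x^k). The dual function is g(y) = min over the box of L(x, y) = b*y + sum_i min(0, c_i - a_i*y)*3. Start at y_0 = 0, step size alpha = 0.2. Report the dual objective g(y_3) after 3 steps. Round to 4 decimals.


Dual ascent for LP: min 7*x1 + 6*x2, 3*x1 + 4*x2 = 17, 0 <= x_i <= 3
Step 1: y^k = 0.0, reduced costs: (7.0, 6.0)
  x^k = (0.0, 0.0), subgradient = b - a^T x = 17.0
  y^{k+1} = 0.0 + 0.2*17.0 = 3.4
Step 2: y^k = 3.4, reduced costs: (-3.2, -7.6)
  x^k = (3.0, 3.0), subgradient = b - a^T x = -4.0
  y^{k+1} = 3.4 + 0.2*-4.0 = 2.6
Step 3: y^k = 2.6, reduced costs: (-0.8, -4.4)
  x^k = (3.0, 3.0), subgradient = b - a^T x = -4.0
  y^{k+1} = 2.6 + 0.2*-4.0 = 1.8
Dual objective at y_3 = 1.8: reduced costs (1.6, -1.2), box minimizer x = (0.0, 3.0)
g(y_3) = b*y + (c1 - a1*y)*x1 + (c2 - a2*y)*x2 = 17*1.8 + 1.6*0.0 + (-1.2)*3.0 = 30.6 + 0.0 - 3.6 = 27.0


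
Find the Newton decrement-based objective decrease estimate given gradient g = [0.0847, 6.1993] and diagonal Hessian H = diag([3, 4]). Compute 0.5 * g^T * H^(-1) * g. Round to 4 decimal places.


Step 1: H is diagonal, so H^(-1) * g = [0.0282, 1.5498].
Step 2: g^T H^(-1) g = sum_i g_i^2 / H_ii
  = (0.0847)^2/3 + (6.1993)^2/4
  = 0.0024 + 9.6078 = 9.6102
Step 3: Objective decrease = 0.5 * g^T H^(-1) g = 4.8051


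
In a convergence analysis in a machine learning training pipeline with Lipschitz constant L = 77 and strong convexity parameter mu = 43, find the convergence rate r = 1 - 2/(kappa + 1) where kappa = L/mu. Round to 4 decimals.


Step 1: Compute the condition number.
kappa = L/mu = 77/43 = 1.7907
Step 2: Compute the convergence rate.
r = 1 - 2/(kappa + 1) = 1 - 2*mu/(L + mu) = (L - mu)/(L + mu) = 34/120 = 0.2833


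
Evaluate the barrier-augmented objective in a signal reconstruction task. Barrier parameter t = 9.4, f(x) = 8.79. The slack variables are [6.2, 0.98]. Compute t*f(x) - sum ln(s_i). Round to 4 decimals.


Step 1: Compute log-barrier.
ln values: [1.8245, -0.0202]
phi = -(1.8245 - 0.0202) = -1.8043
Step 2: Compute augmented objective.
t*f(x) = 9.4*8.79 = 82.626
Total = 82.626 - 1.8043 = 80.8217


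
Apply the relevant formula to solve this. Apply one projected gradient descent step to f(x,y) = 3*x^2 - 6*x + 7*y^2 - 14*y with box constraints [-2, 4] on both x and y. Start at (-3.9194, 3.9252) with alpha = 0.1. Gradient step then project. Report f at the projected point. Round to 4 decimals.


Step 1: Compute gradient at (-3.9194, 3.9252).
grad_x = 2*3*-3.9194 - 6 = -29.5164
grad_y = 2*7*3.9252 - 14 = 40.9528
Step 2: Gradient step.
x_raw = -3.9194 - 0.1*-29.5164 = -0.9678
y_raw = 3.9252 - 0.1*40.9528 = -0.1701
Step 3: Project onto [-2, 4].
x_proj = clip(-0.9678) = -0.9678
y_proj = clip(-0.1701) = -0.1701
Step 4: Evaluate f.
f(-0.9678, -0.1701) = 11.1998


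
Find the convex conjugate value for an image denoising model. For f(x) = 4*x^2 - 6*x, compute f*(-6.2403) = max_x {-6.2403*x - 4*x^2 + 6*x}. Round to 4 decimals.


f*(y) = sup_x {y*x - a*x^2 - b*x} = sup_x {(y-b)*x - a*x^2}
FOC: (y - b) - 2a*x = 0 => x* = (y - b)/(2a)
x* = (-6.2403 + 6)/(2*4) = -0.03
f*(-6.2403) = (y-b)^2/(4a) = (-6.2403 + 6)^2/(4*4)
= 0.0577/16 = 0.0036


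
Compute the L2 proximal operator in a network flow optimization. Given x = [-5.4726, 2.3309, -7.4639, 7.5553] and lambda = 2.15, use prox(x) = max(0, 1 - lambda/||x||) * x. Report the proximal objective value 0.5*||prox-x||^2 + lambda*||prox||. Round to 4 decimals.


Step 1: Compute ||x||.
||x|| = 12.1727
Step 2: Compute scaling factor.
scale = max(0, 1 - 2.15/12.1727) = 0.8234
Step 3: prox(x) = [-4.506, 1.9192, -6.1456, 6.2208]
||prox(x)|| = 10.0227
Step 4: Proximal objective.
0.5*||prox-x||^2 = 2.3113
lambda*||prox|| = 21.5488
Total = 23.8601


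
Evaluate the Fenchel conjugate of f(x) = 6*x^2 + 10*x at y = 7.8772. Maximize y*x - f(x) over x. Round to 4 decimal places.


f*(y) = sup_x {y*x - a*x^2 - b*x} = sup_x {(y-b)*x - a*x^2}
FOC: (y - b) - 2a*x = 0 => x* = (y - b)/(2a)
x* = (7.8772 - 10)/(2*6) = -0.1769
f*(7.8772) = (y-b)^2/(4a) = (7.8772 - 10)^2/(4*6)
= 4.5063/24 = 0.1878


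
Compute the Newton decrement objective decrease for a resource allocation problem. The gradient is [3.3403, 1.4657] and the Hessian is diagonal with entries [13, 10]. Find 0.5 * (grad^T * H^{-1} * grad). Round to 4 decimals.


Step 1: H is diagonal, so H^(-1) * g = [0.2569, 0.1466].
Step 2: g^T H^(-1) g = sum_i g_i^2 / H_ii
  = (3.3403)^2/13 + (1.4657)^2/10
  = 0.8583 + 0.2148 = 1.0731
Step 3: Objective decrease = 0.5 * g^T H^(-1) g = 0.5366


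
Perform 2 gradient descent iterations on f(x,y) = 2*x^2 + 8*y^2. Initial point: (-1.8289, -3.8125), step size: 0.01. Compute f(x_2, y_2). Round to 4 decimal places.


Gradient descent on f(x,y) = 2*x^2 + 8*y^2.
Starting point: (-1.8289, -3.8125), alpha = 0.01
Step 1: grad_x = 2*2*-1.8289 = -7.3156, grad_y = 2*8*-3.8125 = -61.0
  x_1 = -1.8289 - 0.01*-7.3156 = -1.7557
  y_1 = -3.8125 - 0.01*-61.0 = -3.2025
Step 2: grad_x = 2*2*-1.7557 = -7.023, grad_y = 2*8*-3.2025 = -51.24
  x_2 = -1.7557 - 0.01*-7.023 = -1.6855
  y_2 = -3.2025 - 0.01*-51.24 = -2.6901
f(-1.6855, -2.6901) = 2*(-1.6855)^2 + 8*(-2.6901)^2 = 63.575


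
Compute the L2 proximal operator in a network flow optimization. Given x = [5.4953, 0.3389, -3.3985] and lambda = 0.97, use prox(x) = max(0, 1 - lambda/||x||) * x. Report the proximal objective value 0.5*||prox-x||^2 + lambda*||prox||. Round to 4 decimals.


Step 1: Compute ||x||.
||x|| = 6.4702
Step 2: Compute scaling factor.
scale = max(0, 1 - 0.97/6.4702) = 0.8501
Step 3: prox(x) = [4.6715, 0.2881, -2.889]
||prox(x)|| = 5.5002
Step 4: Proximal objective.
0.5*||prox-x||^2 = 0.4705
lambda*||prox|| = 5.3352
Total = 5.8056


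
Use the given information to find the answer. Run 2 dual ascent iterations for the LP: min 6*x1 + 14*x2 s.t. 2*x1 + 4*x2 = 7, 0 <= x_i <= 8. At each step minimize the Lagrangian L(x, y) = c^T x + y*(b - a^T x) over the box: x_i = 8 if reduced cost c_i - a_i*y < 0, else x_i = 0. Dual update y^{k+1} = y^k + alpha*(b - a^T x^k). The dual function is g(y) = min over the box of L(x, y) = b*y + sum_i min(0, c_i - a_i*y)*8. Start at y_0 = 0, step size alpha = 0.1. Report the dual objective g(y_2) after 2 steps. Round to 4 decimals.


Dual ascent for LP: min 6*x1 + 14*x2, 2*x1 + 4*x2 = 7, 0 <= x_i <= 8
Step 1: y^k = 0.0, reduced costs: (6.0, 14.0)
  x^k = (0.0, 0.0), subgradient = b - a^T x = 7.0
  y^{k+1} = 0.0 + 0.1*7.0 = 0.7
Step 2: y^k = 0.7, reduced costs: (4.6, 11.2)
  x^k = (0.0, 0.0), subgradient = b - a^T x = 7.0
  y^{k+1} = 0.7 + 0.1*7.0 = 1.4
Dual objective at y_2 = 1.4: reduced costs (3.2, 8.4), box minimizer x = (0.0, 0.0)
g(y_2) = b*y + (c1 - a1*y)*x1 + (c2 - a2*y)*x2 = 7*1.4 + 3.2*0.0 + 8.4*0.0 = 9.8 + 0.0 + 0.0 = 9.8


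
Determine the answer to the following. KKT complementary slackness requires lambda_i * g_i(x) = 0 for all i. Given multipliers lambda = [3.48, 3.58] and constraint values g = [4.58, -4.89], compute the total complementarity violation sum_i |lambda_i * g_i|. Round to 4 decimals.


KKT complementary slackness check:
lambda_1 * g_1 = 3.48 * 4.58 = 15.9384
lambda_2 * g_2 = 3.58 * -4.89 = -17.5062
Total violation = 15.9384 + 17.5062 = 33.4446


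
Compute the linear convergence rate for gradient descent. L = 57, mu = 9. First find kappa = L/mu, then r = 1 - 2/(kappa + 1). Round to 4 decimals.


Step 1: Compute the condition number.
kappa = L/mu = 57/9 = 6.3333
Step 2: Compute the convergence rate.
r = 1 - 2/(kappa + 1) = 1 - 2*mu/(L + mu) = (L - mu)/(L + mu) = 48/66 = 0.7273


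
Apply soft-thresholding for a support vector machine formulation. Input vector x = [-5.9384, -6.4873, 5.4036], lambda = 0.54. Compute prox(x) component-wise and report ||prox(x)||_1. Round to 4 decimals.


Soft-thresholding with lambda = 0.54:
prox(-5.9384) = sign(-5.9384)*max(|-5.9384| - 0.54, 0) = -5.3984
prox(-6.4873) = sign(-6.4873)*max(|-6.4873| - 0.54, 0) = -5.9473
prox(5.4036) = sign(5.4036)*max(|5.4036| - 0.54, 0) = 4.8636
prox(x) = [-5.3984, -5.9473, 4.8636]
||prox(x)||_1 = 5.3984 + 5.9473 + 4.8636 = 16.2093


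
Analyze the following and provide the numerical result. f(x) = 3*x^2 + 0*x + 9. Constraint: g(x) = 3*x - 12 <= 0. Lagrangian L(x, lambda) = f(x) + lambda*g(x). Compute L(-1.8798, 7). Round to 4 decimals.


Step 1: Evaluate f(x).
f(-1.8798) = 3*(-1.8798)^2 + 0*(-1.8798) + 9 = 19.6009
Step 2: Evaluate g(x).
g(-1.8798) = 3*-1.8798 - 12 = -17.6394
Step 3: Compute Lagrangian.
L = 19.6009 + 7*-17.6394 = -103.8749


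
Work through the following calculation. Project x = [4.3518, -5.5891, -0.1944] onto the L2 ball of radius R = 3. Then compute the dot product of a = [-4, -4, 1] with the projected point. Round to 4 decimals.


Step 1: Compute ||x|| (intermediates to 6 decimals).
||x|| = sqrt(4.3518^2 + (-5.5891)^2 + (-0.1944)^2) = 7.086183
Step 2: Project.
Since ||x|| > R, scale = R/||x|| = 3/7.086183 = 0.423359, proj(x) = scale * x
proj(x) = [1.842374, -2.366196, -0.082301]
Step 3: Dot product.
a^T * proj(x) = -4*1.842374 - 4*(-2.366196) + 1*(-0.082301) = 2.013


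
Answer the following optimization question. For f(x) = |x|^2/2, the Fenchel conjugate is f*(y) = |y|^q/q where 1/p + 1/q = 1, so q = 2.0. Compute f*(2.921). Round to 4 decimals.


The conjugate exponent q satisfies 1/p + 1/q = 1.
p = 2, so q = 2/(2 - 1) = 2.0
|y|^q = 2.921^2.0 = 8.5322
f*(2.921) = 8.5322 / 2.0 = 4.2661


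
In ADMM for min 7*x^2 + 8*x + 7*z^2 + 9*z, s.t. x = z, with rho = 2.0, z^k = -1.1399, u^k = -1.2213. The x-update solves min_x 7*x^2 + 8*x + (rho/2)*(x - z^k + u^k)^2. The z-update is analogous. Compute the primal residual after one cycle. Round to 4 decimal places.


ADMM iteration with rho = 2.0, z^k = -1.1399, u^k = -1.2213
Step 1: x-update.
Minimize 7*x^2 + 8*x + (2.0/2)*(x + 1.1399 - 1.2213)^2
FOC: (2*7 + 2.0)*x = -8 + 2.0*(-1.1399 + 1.2213)
x^{k+1} = -0.4898
Step 2: z-update.
Minimize 7*z^2 + 9*z + (2.0/2)*(-0.4898 - z - 1.2213)^2
FOC: (2*7 + 2.0)*z = -9 + 2.0*(-0.4898 - 1.2213)
z^{k+1} = -0.7764
Step 3: u-update.
u^{k+1} = -1.2213 - 0.4898 + 0.7764 = -0.9347
Step 4: Primal residual = |-0.4898 + 0.7764| = 0.2866


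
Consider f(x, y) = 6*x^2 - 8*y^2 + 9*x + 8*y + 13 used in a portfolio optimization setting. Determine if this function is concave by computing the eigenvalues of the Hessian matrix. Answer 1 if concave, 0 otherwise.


The Hessian of f(x,y) = 6*x^2 - 8*y^2 + 9*x + 8*y + 13 is:
H = [[12, 0], [0, -16]]
Trace = 12 - 16 = -4
Determinant = 12*-16 - (0)^2 = -192
Discriminant = (-4)^2 - 4*-192 = 784.0
Eigenvalues: lambda_1 = -16.0, lambda_2 = 12.0
The function is not concave.

0


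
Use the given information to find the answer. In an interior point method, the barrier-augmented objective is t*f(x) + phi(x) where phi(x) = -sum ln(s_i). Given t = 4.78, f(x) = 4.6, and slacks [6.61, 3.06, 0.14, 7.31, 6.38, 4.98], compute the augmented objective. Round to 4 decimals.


Step 1: Compute log-barrier.
ln values: [1.8886, 1.1184, -1.9661, 1.9892, 1.8532, 1.6054]
phi = -(1.8886 + 1.1184 - 1.9661 + 1.9892 + 1.8532 + 1.6054) = -6.4887
Step 2: Compute augmented objective.
t*f(x) = 4.78*4.6 = 21.988
Total = 21.988 - 6.4887 = 15.4993


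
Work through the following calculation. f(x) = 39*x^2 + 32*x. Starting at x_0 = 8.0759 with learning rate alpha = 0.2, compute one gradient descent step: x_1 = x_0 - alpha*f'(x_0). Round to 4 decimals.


We compute the gradient at x_0 and apply the update.
f'(x) = 78*x + 32
f'(8.0759) = 78*8.0759 + 32 = 661.9202
x_1 = 8.0759 - 0.2*661.9202 = -124.3081


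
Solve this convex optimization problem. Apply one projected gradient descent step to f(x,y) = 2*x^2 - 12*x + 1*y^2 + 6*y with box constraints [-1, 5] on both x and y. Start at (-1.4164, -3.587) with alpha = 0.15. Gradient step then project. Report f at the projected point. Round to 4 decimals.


Step 1: Compute gradient at (-1.4164, -3.587).
grad_x = 2*2*-1.4164 - 12 = -17.6656
grad_y = 2*1*-3.587 + 6 = -1.174
Step 2: Gradient step.
x_raw = -1.4164 - 0.15*-17.6656 = 1.2334
y_raw = -3.587 - 0.15*-1.174 = -3.4109
Step 3: Project onto [-1, 5].
x_proj = clip(1.2334) = 1.2334
y_proj = clip(-3.4109) = -1.0
Step 4: Evaluate f.
f(1.2334, -1.0) = -16.7585


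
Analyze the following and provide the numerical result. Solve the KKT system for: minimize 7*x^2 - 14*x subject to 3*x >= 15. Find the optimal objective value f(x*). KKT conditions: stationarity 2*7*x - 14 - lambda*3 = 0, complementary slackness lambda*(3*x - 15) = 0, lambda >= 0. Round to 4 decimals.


Step 1: Try lambda = 0 (constraint inactive).
x_unc = 14/(2*7) = 1.0
Check: 3*1.0 = 3.0 < 15 -- violated!
Step 2: Constraint must be active: 3*x = 15
x* = 15/3 = 5.0
lambda = (2*7*5.0 - 14)/3 = 18.6667
Step 3: Compute optimal value.
f(x*) = 7*5.0^2 - 14*5.0 = 105.0


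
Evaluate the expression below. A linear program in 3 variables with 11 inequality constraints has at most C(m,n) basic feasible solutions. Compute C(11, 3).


Each vertex corresponds to some choice of n active constraints out of m, so the number of vertices is at most C(m, n) = m! / (n!(m-n)!).
m = 11, n = 3
Numerator: 11 * 10 * 9
Denominator: 3! = 6
C(11, 3) = 165


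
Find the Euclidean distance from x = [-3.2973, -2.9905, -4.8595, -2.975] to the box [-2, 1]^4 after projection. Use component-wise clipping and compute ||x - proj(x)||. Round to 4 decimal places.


Project each component onto [-2, 1].
clip(-3.2973) = -2.0, clip(-2.9905) = -2.0, clip(-4.8595) = -2.0, clip(-2.975) = -2.0
Projection = [-2.0, -2.0, -2.0, -2.0]
Squared diffs: [1.683, 0.9811, 8.1767, 0.9506]
Distance = sqrt(11.7914) = 3.4339


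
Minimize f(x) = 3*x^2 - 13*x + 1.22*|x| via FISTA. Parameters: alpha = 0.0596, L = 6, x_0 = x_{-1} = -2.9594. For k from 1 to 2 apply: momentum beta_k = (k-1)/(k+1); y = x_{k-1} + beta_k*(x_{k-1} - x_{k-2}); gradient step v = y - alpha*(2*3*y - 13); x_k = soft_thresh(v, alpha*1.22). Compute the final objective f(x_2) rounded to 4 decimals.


FISTA on f(x) = 3*x^2 - 13*x + 1.22*|x|
L = 6, alpha = 0.0596
Iteration 1: beta = 0.0, y = -2.9594 + 0.0*(-2.9594 + 2.9594) = -2.9594
  grad(y) = -30.7564, v = y - alpha*grad = -1.1263
  prox(v) = soft_thresh(-1.1263, 0.0727) = -1.0536
Iteration 2: beta = 0.3333, y = -1.0536 + 0.3333*(-1.0536 + 2.9594) = -0.4183
  grad(y) = -15.5101, v = y - alpha*grad = 0.5061
  prox(v) = soft_thresh(0.5061, 0.0727) = 0.4333
f(x_2) = 3*0.4333^2 - 13*0.4333 + 1.22*|0.4333| = -4.5414


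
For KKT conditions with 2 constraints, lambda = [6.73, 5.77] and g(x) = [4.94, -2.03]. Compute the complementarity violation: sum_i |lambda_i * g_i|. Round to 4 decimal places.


KKT complementary slackness check:
lambda_1 * g_1 = 6.73 * 4.94 = 33.2462
lambda_2 * g_2 = 5.77 * -2.03 = -11.7131
Total violation = 33.2462 + 11.7131 = 44.9593


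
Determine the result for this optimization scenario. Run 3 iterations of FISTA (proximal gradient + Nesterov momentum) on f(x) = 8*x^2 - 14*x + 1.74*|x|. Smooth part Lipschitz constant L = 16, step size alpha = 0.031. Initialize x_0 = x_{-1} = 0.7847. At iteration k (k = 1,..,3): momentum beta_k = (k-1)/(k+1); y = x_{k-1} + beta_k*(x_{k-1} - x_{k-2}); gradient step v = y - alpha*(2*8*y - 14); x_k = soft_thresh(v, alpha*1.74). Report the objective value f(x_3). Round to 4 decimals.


FISTA on f(x) = 8*x^2 - 14*x + 1.74*|x|
L = 16, alpha = 0.031
Iteration 1: beta = 0.0, y = 0.7847 + 0.0*(0.7847 - 0.7847) = 0.7847
  grad(y) = -1.4448, v = y - alpha*grad = 0.8295
  prox(v) = soft_thresh(0.8295, 0.0539) = 0.7755
Iteration 2: beta = 0.3333, y = 0.7755 + 0.3333*(0.7755 - 0.7847) = 0.7725
  grad(y) = -1.64, v = y - alpha*grad = 0.8233
  prox(v) = soft_thresh(0.8233, 0.0539) = 0.7694
Iteration 3: beta = 0.5, y = 0.7694 + 0.5*(0.7694 - 0.7755) = 0.7663
  grad(y) = -1.7388, v = y - alpha*grad = 0.8202
  prox(v) = soft_thresh(0.8202, 0.0539) = 0.7663
f(x_3) = 8*0.7663^2 - 14*0.7663 + 1.74*|0.7663| = -4.6971


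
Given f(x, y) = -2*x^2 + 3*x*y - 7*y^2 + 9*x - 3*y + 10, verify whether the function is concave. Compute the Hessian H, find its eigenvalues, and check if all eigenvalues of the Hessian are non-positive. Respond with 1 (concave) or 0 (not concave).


The Hessian of f(x,y) = -2*x^2 + 3*x*y - 7*y^2 + 9*x - 3*y + 10 is:
H = [[-4, 3], [3, -14]]
Trace = -4 - 14 = -18
Determinant = -4*-14 - (3)^2 = 47
Discriminant = (-18)^2 - 4*47 = 136.0
Eigenvalues: lambda_1 = -14.831, lambda_2 = -3.169
The function is concave.

1


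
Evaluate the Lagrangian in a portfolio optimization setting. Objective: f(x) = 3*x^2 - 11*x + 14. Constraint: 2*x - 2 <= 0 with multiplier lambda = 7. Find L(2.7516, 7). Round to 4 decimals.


Step 1: Evaluate f(x).
f(2.7516) = 3*2.7516^2 - 11*2.7516 + 14 = 6.4463
Step 2: Evaluate g(x).
g(2.7516) = 2*2.7516 - 2 = 3.5032
Step 3: Compute Lagrangian.
L = 6.4463 + 7*3.5032 = 30.9687


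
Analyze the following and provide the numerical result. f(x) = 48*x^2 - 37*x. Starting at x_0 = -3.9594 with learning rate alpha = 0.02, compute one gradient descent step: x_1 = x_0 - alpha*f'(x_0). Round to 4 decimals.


We compute the gradient at x_0 and apply the update.
f'(x) = 96*x - 37
f'(-3.9594) = 96*-3.9594 - 37 = -417.1024
x_1 = -3.9594 - 0.02*-417.1024 = 4.3826


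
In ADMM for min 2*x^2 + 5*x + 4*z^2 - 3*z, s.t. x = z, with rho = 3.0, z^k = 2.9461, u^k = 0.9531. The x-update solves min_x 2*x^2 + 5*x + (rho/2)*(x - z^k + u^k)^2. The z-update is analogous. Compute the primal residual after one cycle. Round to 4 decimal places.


ADMM iteration with rho = 3.0, z^k = 2.9461, u^k = 0.9531
Step 1: x-update.
Minimize 2*x^2 + 5*x + (3.0/2)*(x - 2.9461 + 0.9531)^2
FOC: (2*2 + 3.0)*x = -5 + 3.0*(2.9461 - 0.9531)
x^{k+1} = 0.1399
Step 2: z-update.
Minimize 4*z^2 - 3*z + (3.0/2)*(0.1399 - z + 0.9531)^2
FOC: (2*4 + 3.0)*z = 3 + 3.0*(0.1399 + 0.9531)
z^{k+1} = 0.5708
Step 3: u-update.
u^{k+1} = 0.9531 + 0.1399 - 0.5708 = 0.5222
Step 4: Primal residual = |0.1399 - 0.5708| = 0.4309


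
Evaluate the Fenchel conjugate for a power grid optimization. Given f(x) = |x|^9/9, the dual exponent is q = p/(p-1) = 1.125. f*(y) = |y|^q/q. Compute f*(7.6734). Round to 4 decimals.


The conjugate exponent q satisfies 1/p + 1/q = 1.
p = 9, so q = 9/(9 - 1) = 1.125
|y|^q = 7.6734^1.125 = 9.8995
f*(7.6734) = 9.8995 / 1.125 = 8.7995


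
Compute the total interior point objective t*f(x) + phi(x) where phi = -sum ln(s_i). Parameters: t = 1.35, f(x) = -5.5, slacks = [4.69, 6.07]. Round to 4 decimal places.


Step 1: Compute log-barrier.
ln values: [1.5454, 1.8034]
phi = -(1.5454 + 1.8034) = -3.3488
Step 2: Compute augmented objective.
t*f(x) = 1.35*-5.5 = -7.425
Total = -7.425 - 3.3488 = -10.7738


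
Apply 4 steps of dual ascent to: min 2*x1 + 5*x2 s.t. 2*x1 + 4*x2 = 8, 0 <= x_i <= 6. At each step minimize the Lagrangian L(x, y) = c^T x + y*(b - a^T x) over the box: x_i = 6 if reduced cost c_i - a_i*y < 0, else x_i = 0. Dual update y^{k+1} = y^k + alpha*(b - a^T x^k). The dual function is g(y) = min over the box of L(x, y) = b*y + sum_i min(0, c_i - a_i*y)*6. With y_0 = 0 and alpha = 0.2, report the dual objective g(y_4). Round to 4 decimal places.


Dual ascent for LP: min 2*x1 + 5*x2, 2*x1 + 4*x2 = 8, 0 <= x_i <= 6
Step 1: y^k = 0.0, reduced costs: (2.0, 5.0)
  x^k = (0.0, 0.0), subgradient = b - a^T x = 8.0
  y^{k+1} = 0.0 + 0.2*8.0 = 1.6
Step 2: y^k = 1.6, reduced costs: (-1.2, -1.4)
  x^k = (6.0, 6.0), subgradient = b - a^T x = -28.0
  y^{k+1} = 1.6 + 0.2*-28.0 = -4.0
Step 3: y^k = -4.0, reduced costs: (10.0, 21.0)
  x^k = (0.0, 0.0), subgradient = b - a^T x = 8.0
  y^{k+1} = -4.0 + 0.2*8.0 = -2.4
Step 4: y^k = -2.4, reduced costs: (6.8, 14.6)
  x^k = (0.0, 0.0), subgradient = b - a^T x = 8.0
  y^{k+1} = -2.4 + 0.2*8.0 = -0.8
Dual objective at y_4 = -0.8: reduced costs (3.6, 8.2), box minimizer x = (0.0, 0.0)
g(y_4) = b*y + (c1 - a1*y)*x1 + (c2 - a2*y)*x2 = 8*(-0.8) + 3.6*0.0 + 8.2*0.0 = -6.4 + 0.0 + 0.0 = -6.4


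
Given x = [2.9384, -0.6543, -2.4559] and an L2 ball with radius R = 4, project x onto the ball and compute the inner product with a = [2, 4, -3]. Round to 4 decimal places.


Step 1: Compute ||x|| (intermediates to 6 decimals).
||x|| = sqrt(2.9384^2 + (-0.6543)^2 + (-2.4559)^2) = 3.885067
Step 2: Project.
Since ||x|| <= R, proj = x (no scaling needed).
proj(x) = [2.9384, -0.6543, -2.4559]
Step 3: Dot product.
a^T * proj(x) = 2*2.9384 + 4*(-0.6543) - 3*(-2.4559) = 10.6273


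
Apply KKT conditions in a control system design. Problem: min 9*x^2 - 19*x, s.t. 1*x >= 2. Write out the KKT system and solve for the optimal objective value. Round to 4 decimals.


Step 1: Try lambda = 0 (constraint inactive).
x_unc = 19/(2*9) = 1.0556
Check: 1*1.0556 = 1.0556 < 2 -- violated!
Step 2: Constraint must be active: 1*x = 2
x* = 2/1 = 2.0
lambda = (2*9*2.0 - 19)/1 = 17.0
Step 3: Compute optimal value.
f(x*) = 9*2.0^2 - 19*2.0 = -2.0


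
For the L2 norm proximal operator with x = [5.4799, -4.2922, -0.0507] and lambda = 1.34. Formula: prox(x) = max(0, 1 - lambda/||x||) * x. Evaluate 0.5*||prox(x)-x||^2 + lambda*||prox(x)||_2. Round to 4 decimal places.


Step 1: Compute ||x||.
||x|| = 6.961
Step 2: Compute scaling factor.
scale = max(0, 1 - 1.34/6.961) = 0.8075
Step 3: prox(x) = [4.425, -3.4659, -0.0409]
||prox(x)|| = 5.621
Step 4: Proximal objective.
0.5*||prox-x||^2 = 0.8978
lambda*||prox|| = 7.5321
Total = 8.4299


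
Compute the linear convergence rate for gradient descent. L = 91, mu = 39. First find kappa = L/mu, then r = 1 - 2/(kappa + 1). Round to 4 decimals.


Step 1: Compute the condition number.
kappa = L/mu = 91/39 = 2.3333
Step 2: Compute the convergence rate.
r = 1 - 2/(kappa + 1) = 1 - 2*mu/(L + mu) = (L - mu)/(L + mu) = 52/130 = 0.4


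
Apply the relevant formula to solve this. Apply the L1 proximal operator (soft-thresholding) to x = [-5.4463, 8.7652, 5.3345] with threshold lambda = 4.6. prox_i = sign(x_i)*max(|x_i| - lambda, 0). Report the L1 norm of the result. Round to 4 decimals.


Soft-thresholding with lambda = 4.6:
prox(-5.4463) = sign(-5.4463)*max(|-5.4463| - 4.6, 0) = -0.8463
prox(8.7652) = sign(8.7652)*max(|8.7652| - 4.6, 0) = 4.1652
prox(5.3345) = sign(5.3345)*max(|5.3345| - 4.6, 0) = 0.7345
prox(x) = [-0.8463, 4.1652, 0.7345]
||prox(x)||_1 = 0.8463 + 4.1652 + 0.7345 = 5.746


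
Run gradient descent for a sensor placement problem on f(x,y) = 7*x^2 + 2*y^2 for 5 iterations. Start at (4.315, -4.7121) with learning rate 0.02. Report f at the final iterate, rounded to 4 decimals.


Gradient descent on f(x,y) = 7*x^2 + 2*y^2.
Starting point: (4.315, -4.7121), alpha = 0.02
Step 1: grad_x = 2*7*4.315 = 60.41, grad_y = 2*2*-4.7121 = -18.8484
  x_1 = 4.315 - 0.02*60.41 = 3.1068
  y_1 = -4.7121 - 0.02*-18.8484 = -4.3351
Step 2: grad_x = 2*7*3.1068 = 43.4952, grad_y = 2*2*-4.3351 = -17.3405
  x_2 = 3.1068 - 0.02*43.4952 = 2.2369
  y_2 = -4.3351 - 0.02*-17.3405 = -3.9883
Step 3: grad_x = 2*7*2.2369 = 31.3165, grad_y = 2*2*-3.9883 = -15.9533
  x_3 = 2.2369 - 0.02*31.3165 = 1.6106
  y_3 = -3.9883 - 0.02*-15.9533 = -3.6693
Step 4: grad_x = 2*7*1.6106 = 22.5479, grad_y = 2*2*-3.6693 = -14.677
  x_4 = 1.6106 - 0.02*22.5479 = 1.1596
  y_4 = -3.6693 - 0.02*-14.677 = -3.3757
Step 5: grad_x = 2*7*1.1596 = 16.2345, grad_y = 2*2*-3.3757 = -13.5029
  x_5 = 1.1596 - 0.02*16.2345 = 0.8349
  y_5 = -3.3757 - 0.02*-13.5029 = -3.1057
f(0.8349, -3.1057) = 7*0.8349^2 + 2*(-3.1057)^2 = 24.1698


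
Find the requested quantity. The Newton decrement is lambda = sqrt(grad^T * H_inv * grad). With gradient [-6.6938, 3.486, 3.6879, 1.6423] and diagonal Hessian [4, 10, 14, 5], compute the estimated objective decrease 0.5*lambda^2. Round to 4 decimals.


Step 1: H is diagonal, so H^(-1) * g = [-1.6735, 0.3486, 0.2634, 0.3285].
Step 2: g^T H^(-1) g = sum_i g_i^2 / H_ii
  = (-6.6938)^2/4 + (3.486)^2/10 + (3.6879)^2/14 + (1.6423)^2/5
  = 11.2017 + 1.2152 + 0.9715 + 0.5394 = 13.9279
Step 3: Objective decrease = 0.5 * g^T H^(-1) g = 6.9639


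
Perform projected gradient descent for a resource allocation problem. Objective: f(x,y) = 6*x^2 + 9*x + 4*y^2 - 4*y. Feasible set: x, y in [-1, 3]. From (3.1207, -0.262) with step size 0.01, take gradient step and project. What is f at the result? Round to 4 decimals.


Step 1: Compute gradient at (3.1207, -0.262).
grad_x = 2*6*3.1207 + 9 = 46.4484
grad_y = 2*4*-0.262 - 4 = -6.096
Step 2: Gradient step.
x_raw = 3.1207 - 0.01*46.4484 = 2.6562
y_raw = -0.262 - 0.01*-6.096 = -0.201
Step 3: Project onto [-1, 3].
x_proj = clip(2.6562) = 2.6562
y_proj = clip(-0.201) = -0.201
Step 4: Evaluate f.
f(2.6562, -0.201) = 67.2047


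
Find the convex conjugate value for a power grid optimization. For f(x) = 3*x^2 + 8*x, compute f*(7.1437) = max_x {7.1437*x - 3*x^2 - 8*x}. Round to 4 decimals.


f*(y) = sup_x {y*x - a*x^2 - b*x} = sup_x {(y-b)*x - a*x^2}
FOC: (y - b) - 2a*x = 0 => x* = (y - b)/(2a)
x* = (7.1437 - 8)/(2*3) = -0.1427
f*(7.1437) = (y-b)^2/(4a) = (7.1437 - 8)^2/(4*3)
= 0.7332/12 = 0.0611


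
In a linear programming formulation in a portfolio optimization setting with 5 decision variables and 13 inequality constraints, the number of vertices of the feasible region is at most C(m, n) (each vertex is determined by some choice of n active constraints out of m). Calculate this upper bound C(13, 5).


Each vertex corresponds to some choice of n active constraints out of m, so the number of vertices is at most C(m, n) = m! / (n!(m-n)!).
m = 13, n = 5
Numerator: 13 * 12 * 11 * 10 * 9
Denominator: 5! = 120
C(13, 5) = 1287


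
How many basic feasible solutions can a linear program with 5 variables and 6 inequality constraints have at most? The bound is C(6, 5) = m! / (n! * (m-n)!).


Each vertex corresponds to some choice of n active constraints out of m, so the number of vertices is at most C(m, n) = m! / (n!(m-n)!).
m = 6, n = 5
Numerator: 6 * 5 * 4 * 3 * 2
Denominator: 5! = 120
C(6, 5) = 6


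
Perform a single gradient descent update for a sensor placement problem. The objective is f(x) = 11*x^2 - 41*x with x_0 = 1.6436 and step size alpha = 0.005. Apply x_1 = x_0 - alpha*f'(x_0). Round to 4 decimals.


We compute the gradient at x_0 and apply the update.
f'(x) = 22*x - 41
f'(1.6436) = 22*1.6436 - 41 = -4.8408
x_1 = 1.6436 - 0.005*-4.8408 = 1.6678


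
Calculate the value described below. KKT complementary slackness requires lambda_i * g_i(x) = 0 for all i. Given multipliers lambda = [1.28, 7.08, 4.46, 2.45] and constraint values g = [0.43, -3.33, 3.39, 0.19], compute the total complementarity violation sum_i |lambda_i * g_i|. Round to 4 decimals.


KKT complementary slackness check:
lambda_1 * g_1 = 1.28 * 0.43 = 0.5504
lambda_2 * g_2 = 7.08 * -3.33 = -23.5764
lambda_3 * g_3 = 4.46 * 3.39 = 15.1194
lambda_4 * g_4 = 2.45 * 0.19 = 0.4655
Total violation = 0.5504 + 23.5764 + 15.1194 + 0.4655 = 39.7117


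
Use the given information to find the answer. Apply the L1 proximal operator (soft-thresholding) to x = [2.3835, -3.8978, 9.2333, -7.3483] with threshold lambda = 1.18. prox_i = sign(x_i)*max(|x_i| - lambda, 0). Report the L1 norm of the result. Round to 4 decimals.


Soft-thresholding with lambda = 1.18:
prox(2.3835) = sign(2.3835)*max(|2.3835| - 1.18, 0) = 1.2035
prox(-3.8978) = sign(-3.8978)*max(|-3.8978| - 1.18, 0) = -2.7178
prox(9.2333) = sign(9.2333)*max(|9.2333| - 1.18, 0) = 8.0533
prox(-7.3483) = sign(-7.3483)*max(|-7.3483| - 1.18, 0) = -6.1683
prox(x) = [1.2035, -2.7178, 8.0533, -6.1683]
||prox(x)||_1 = 1.2035 + 2.7178 + 8.0533 + 6.1683 = 18.1429


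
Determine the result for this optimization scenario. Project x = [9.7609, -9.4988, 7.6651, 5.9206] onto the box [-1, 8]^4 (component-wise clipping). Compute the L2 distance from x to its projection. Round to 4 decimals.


Project each component onto [-1, 8].
clip(9.7609) = 8.0, clip(-9.4988) = -1.0, clip(7.6651) = 7.6651, clip(5.9206) = 5.9206
Projection = [8.0, -1.0, 7.6651, 5.9206]
Squared diffs: [3.1008, 72.2296, 0.0, 0.0]
Distance = sqrt(75.3304) = 8.6793


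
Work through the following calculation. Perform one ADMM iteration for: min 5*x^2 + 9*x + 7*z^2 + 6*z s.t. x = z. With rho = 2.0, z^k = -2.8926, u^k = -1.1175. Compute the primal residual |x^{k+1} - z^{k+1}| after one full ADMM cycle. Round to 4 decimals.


ADMM iteration with rho = 2.0, z^k = -2.8926, u^k = -1.1175
Step 1: x-update.
Minimize 5*x^2 + 9*x + (2.0/2)*(x + 2.8926 - 1.1175)^2
FOC: (2*5 + 2.0)*x = -9 + 2.0*(-2.8926 + 1.1175)
x^{k+1} = -1.0459
Step 2: z-update.
Minimize 7*z^2 + 6*z + (2.0/2)*(-1.0459 - z - 1.1175)^2
FOC: (2*7 + 2.0)*z = -6 + 2.0*(-1.0459 - 1.1175)
z^{k+1} = -0.6454
Step 3: u-update.
u^{k+1} = -1.1175 - 1.0459 + 0.6454 = -1.5179
Step 4: Primal residual = |-1.0459 + 0.6454| = 0.4004


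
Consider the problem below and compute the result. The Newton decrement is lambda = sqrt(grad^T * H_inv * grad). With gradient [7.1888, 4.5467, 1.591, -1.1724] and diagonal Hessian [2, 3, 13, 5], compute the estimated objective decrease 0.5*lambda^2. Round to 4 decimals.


Step 1: H is diagonal, so H^(-1) * g = [3.5944, 1.5156, 0.1224, -0.2345].
Step 2: g^T H^(-1) g = sum_i g_i^2 / H_ii
  = (7.1888)^2/2 + (4.5467)^2/3 + (1.591)^2/13 + (-1.1724)^2/5
  = 25.8394 + 6.8908 + 0.1947 + 0.2749 = 33.1999
Step 3: Objective decrease = 0.5 * g^T H^(-1) g = 16.5999


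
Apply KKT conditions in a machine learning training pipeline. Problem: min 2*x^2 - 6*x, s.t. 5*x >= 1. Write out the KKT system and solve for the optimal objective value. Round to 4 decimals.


Step 1: Try lambda = 0 (constraint inactive).
Stationarity: 2*2*x - 6 = 0
x* = 6/(2*2) = 1.5
Check constraint: 5*1.5 = 7.5 >= 1 -- satisfied.
Step 2: Compute optimal value.
f(x*) = 2*1.5^2 - 6*1.5 = -4.5


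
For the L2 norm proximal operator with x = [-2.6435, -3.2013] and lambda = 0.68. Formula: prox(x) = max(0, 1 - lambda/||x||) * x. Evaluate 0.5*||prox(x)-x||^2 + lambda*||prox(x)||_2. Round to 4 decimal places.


Step 1: Compute ||x||.
||x|| = 4.1517
Step 2: Compute scaling factor.
scale = max(0, 1 - 0.68/4.1517) = 0.8362
Step 3: prox(x) = [-2.2105, -2.677]
||prox(x)|| = 3.4717
Step 4: Proximal objective.
0.5*||prox-x||^2 = 0.2312
lambda*||prox|| = 2.3608
Total = 2.5919


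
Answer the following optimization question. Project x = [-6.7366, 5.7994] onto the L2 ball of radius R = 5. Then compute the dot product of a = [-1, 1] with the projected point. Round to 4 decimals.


Step 1: Compute ||x|| (intermediates to 6 decimals).
||x|| = sqrt((-6.7366)^2 + 5.7994^2) = 8.889028
Step 2: Project.
Since ||x|| > R, scale = R/||x|| = 5/8.889028 = 0.562491, proj(x) = scale * x
proj(x) = [-3.789277, 3.26211]
Step 3: Dot product.
a^T * proj(x) = -1*(-3.789277) + 1*3.26211 = 7.0514


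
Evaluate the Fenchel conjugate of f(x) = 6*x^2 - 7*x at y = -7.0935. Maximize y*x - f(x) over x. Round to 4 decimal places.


f*(y) = sup_x {y*x - a*x^2 - b*x} = sup_x {(y-b)*x - a*x^2}
FOC: (y - b) - 2a*x = 0 => x* = (y - b)/(2a)
x* = (-7.0935 + 7)/(2*6) = -0.0078
f*(-7.0935) = (y-b)^2/(4a) = (-7.0935 + 7)^2/(4*6)
= 0.0087/24 = 0.0004


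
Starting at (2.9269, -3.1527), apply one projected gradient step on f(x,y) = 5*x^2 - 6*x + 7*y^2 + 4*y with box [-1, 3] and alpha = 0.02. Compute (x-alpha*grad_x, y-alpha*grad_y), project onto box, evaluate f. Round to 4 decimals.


Step 1: Compute gradient at (2.9269, -3.1527).
grad_x = 2*5*2.9269 - 6 = 23.269
grad_y = 2*7*-3.1527 + 4 = -40.1378
Step 2: Gradient step.
x_raw = 2.9269 - 0.02*23.269 = 2.4615
y_raw = -3.1527 - 0.02*-40.1378 = -2.3499
Step 3: Project onto [-1, 3].
x_proj = clip(2.4615) = 2.4615
y_proj = clip(-2.3499) = -1.0
Step 4: Evaluate f.
f(2.4615, -1.0) = 18.5263


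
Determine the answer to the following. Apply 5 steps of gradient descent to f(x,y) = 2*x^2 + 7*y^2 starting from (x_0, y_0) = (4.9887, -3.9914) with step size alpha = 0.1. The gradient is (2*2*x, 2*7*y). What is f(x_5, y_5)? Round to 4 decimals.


Gradient descent on f(x,y) = 2*x^2 + 7*y^2.
Starting point: (4.9887, -3.9914), alpha = 0.1
Step 1: grad_x = 2*2*4.9887 = 19.9548, grad_y = 2*7*-3.9914 = -55.8796
  x_1 = 4.9887 - 0.1*19.9548 = 2.9932
  y_1 = -3.9914 - 0.1*-55.8796 = 1.5966
Step 2: grad_x = 2*2*2.9932 = 11.9729, grad_y = 2*7*1.5966 = 22.3518
  x_2 = 2.9932 - 0.1*11.9729 = 1.7959
  y_2 = 1.5966 - 0.1*22.3518 = -0.6386
Step 3: grad_x = 2*2*1.7959 = 7.1837, grad_y = 2*7*-0.6386 = -8.9407
  x_3 = 1.7959 - 0.1*7.1837 = 1.0776
  y_3 = -0.6386 - 0.1*-8.9407 = 0.2554
Step 4: grad_x = 2*2*1.0776 = 4.3102, grad_y = 2*7*0.2554 = 3.5763
  x_4 = 1.0776 - 0.1*4.3102 = 0.6465
  y_4 = 0.2554 - 0.1*3.5763 = -0.1022
Step 5: grad_x = 2*2*0.6465 = 2.5861, grad_y = 2*7*-0.1022 = -1.4305
  x_5 = 0.6465 - 0.1*2.5861 = 0.3879
  y_5 = -0.1022 - 0.1*-1.4305 = 0.0409
f(0.3879, 0.0409) = 2*0.3879^2 + 7*0.0409^2 = 0.3127


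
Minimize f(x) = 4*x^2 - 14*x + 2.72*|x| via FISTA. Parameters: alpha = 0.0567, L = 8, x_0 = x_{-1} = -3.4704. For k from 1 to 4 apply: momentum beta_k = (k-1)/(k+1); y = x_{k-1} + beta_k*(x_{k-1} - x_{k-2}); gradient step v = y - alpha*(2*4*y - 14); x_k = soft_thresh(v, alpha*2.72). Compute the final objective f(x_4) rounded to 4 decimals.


FISTA on f(x) = 4*x^2 - 14*x + 2.72*|x|
L = 8, alpha = 0.0567
Iteration 1: beta = 0.0, y = -3.4704 + 0.0*(-3.4704 + 3.4704) = -3.4704
  grad(y) = -41.7632, v = y - alpha*grad = -1.1024
  prox(v) = soft_thresh(-1.1024, 0.1542) = -0.9482
Iteration 2: beta = 0.3333, y = -0.9482 + 0.3333*(-0.9482 + 3.4704) = -0.1075
  grad(y) = -14.8598, v = y - alpha*grad = 0.7351
  prox(v) = soft_thresh(0.7351, 0.1542) = 0.5809
Iteration 3: beta = 0.5, y = 0.5809 + 0.5*(0.5809 + 0.9482) = 1.3454
  grad(y) = -3.2369, v = y - alpha*grad = 1.5289
  prox(v) = soft_thresh(1.5289, 0.1542) = 1.3747
Iteration 4: beta = 0.6, y = 1.3747 + 0.6*(1.3747 - 0.5809) = 1.851
  grad(y) = 0.808, v = y - alpha*grad = 1.8052
  prox(v) = soft_thresh(1.8052, 0.1542) = 1.651
f(x_4) = 4*1.651^2 - 14*1.651 + 2.72*|1.651| = -7.7202
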